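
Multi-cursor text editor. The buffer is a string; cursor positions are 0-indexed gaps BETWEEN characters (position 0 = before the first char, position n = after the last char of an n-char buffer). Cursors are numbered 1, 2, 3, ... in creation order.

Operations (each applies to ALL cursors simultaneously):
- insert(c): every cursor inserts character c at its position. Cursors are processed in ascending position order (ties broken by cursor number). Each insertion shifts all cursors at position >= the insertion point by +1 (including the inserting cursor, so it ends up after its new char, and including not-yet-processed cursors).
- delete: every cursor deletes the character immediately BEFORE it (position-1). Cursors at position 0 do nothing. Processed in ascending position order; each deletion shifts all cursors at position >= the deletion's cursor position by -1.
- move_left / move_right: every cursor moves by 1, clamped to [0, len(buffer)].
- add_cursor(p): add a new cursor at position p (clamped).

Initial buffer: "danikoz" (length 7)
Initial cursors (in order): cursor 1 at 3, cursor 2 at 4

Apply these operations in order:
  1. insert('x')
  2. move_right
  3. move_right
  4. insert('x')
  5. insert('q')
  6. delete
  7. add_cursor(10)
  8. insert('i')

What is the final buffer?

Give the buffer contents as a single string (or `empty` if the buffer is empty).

After op 1 (insert('x')): buffer="danxixkoz" (len 9), cursors c1@4 c2@6, authorship ...1.2...
After op 2 (move_right): buffer="danxixkoz" (len 9), cursors c1@5 c2@7, authorship ...1.2...
After op 3 (move_right): buffer="danxixkoz" (len 9), cursors c1@6 c2@8, authorship ...1.2...
After op 4 (insert('x')): buffer="danxixxkoxz" (len 11), cursors c1@7 c2@10, authorship ...1.21..2.
After op 5 (insert('q')): buffer="danxixxqkoxqz" (len 13), cursors c1@8 c2@12, authorship ...1.211..22.
After op 6 (delete): buffer="danxixxkoxz" (len 11), cursors c1@7 c2@10, authorship ...1.21..2.
After op 7 (add_cursor(10)): buffer="danxixxkoxz" (len 11), cursors c1@7 c2@10 c3@10, authorship ...1.21..2.
After op 8 (insert('i')): buffer="danxixxikoxiiz" (len 14), cursors c1@8 c2@13 c3@13, authorship ...1.211..223.

Answer: danxixxikoxiiz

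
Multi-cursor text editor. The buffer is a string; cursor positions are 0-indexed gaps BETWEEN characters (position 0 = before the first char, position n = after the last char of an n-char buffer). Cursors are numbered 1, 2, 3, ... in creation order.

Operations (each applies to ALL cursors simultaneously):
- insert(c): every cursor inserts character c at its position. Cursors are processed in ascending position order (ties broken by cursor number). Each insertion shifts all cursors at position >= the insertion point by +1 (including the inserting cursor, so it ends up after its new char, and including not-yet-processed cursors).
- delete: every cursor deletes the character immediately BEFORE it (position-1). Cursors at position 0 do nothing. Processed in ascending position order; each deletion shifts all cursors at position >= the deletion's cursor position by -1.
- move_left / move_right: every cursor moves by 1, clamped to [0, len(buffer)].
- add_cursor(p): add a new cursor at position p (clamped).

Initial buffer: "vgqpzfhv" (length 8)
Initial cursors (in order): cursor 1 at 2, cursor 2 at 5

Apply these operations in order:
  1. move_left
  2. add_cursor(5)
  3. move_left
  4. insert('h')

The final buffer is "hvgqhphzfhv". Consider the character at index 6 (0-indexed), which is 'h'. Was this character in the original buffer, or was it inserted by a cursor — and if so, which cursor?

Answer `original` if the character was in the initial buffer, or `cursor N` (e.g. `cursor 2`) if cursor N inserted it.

Answer: cursor 3

Derivation:
After op 1 (move_left): buffer="vgqpzfhv" (len 8), cursors c1@1 c2@4, authorship ........
After op 2 (add_cursor(5)): buffer="vgqpzfhv" (len 8), cursors c1@1 c2@4 c3@5, authorship ........
After op 3 (move_left): buffer="vgqpzfhv" (len 8), cursors c1@0 c2@3 c3@4, authorship ........
After op 4 (insert('h')): buffer="hvgqhphzfhv" (len 11), cursors c1@1 c2@5 c3@7, authorship 1...2.3....
Authorship (.=original, N=cursor N): 1 . . . 2 . 3 . . . .
Index 6: author = 3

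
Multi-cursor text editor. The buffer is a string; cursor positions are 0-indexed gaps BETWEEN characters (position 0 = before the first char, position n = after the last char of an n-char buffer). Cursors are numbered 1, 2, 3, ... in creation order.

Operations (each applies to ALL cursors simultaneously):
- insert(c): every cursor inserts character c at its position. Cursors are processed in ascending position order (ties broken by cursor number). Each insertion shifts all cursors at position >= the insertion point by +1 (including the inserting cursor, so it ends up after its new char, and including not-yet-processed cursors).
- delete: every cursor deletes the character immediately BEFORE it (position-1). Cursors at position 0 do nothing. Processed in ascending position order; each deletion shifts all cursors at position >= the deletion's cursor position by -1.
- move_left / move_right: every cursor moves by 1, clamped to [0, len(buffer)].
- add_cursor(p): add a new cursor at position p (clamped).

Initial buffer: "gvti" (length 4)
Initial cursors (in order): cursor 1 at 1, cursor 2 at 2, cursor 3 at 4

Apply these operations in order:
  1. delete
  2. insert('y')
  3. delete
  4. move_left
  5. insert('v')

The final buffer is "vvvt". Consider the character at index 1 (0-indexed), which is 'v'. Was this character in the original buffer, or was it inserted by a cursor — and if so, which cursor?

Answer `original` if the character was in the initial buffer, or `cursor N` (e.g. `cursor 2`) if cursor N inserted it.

After op 1 (delete): buffer="t" (len 1), cursors c1@0 c2@0 c3@1, authorship .
After op 2 (insert('y')): buffer="yyty" (len 4), cursors c1@2 c2@2 c3@4, authorship 12.3
After op 3 (delete): buffer="t" (len 1), cursors c1@0 c2@0 c3@1, authorship .
After op 4 (move_left): buffer="t" (len 1), cursors c1@0 c2@0 c3@0, authorship .
After op 5 (insert('v')): buffer="vvvt" (len 4), cursors c1@3 c2@3 c3@3, authorship 123.
Authorship (.=original, N=cursor N): 1 2 3 .
Index 1: author = 2

Answer: cursor 2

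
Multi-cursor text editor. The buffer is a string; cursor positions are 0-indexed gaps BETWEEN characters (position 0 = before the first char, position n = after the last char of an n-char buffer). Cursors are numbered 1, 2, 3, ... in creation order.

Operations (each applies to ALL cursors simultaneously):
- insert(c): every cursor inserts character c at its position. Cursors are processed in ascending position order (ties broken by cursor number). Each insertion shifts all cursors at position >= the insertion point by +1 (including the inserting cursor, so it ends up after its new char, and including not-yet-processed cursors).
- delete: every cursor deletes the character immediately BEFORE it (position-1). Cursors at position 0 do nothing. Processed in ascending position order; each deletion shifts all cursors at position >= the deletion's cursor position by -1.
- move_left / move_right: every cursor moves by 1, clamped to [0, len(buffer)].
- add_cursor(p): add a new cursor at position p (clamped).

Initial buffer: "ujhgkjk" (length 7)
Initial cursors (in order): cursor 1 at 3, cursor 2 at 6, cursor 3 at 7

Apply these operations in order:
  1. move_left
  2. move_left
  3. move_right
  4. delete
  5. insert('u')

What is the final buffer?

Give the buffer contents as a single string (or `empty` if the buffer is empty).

After op 1 (move_left): buffer="ujhgkjk" (len 7), cursors c1@2 c2@5 c3@6, authorship .......
After op 2 (move_left): buffer="ujhgkjk" (len 7), cursors c1@1 c2@4 c3@5, authorship .......
After op 3 (move_right): buffer="ujhgkjk" (len 7), cursors c1@2 c2@5 c3@6, authorship .......
After op 4 (delete): buffer="uhgk" (len 4), cursors c1@1 c2@3 c3@3, authorship ....
After op 5 (insert('u')): buffer="uuhguuk" (len 7), cursors c1@2 c2@6 c3@6, authorship .1..23.

Answer: uuhguuk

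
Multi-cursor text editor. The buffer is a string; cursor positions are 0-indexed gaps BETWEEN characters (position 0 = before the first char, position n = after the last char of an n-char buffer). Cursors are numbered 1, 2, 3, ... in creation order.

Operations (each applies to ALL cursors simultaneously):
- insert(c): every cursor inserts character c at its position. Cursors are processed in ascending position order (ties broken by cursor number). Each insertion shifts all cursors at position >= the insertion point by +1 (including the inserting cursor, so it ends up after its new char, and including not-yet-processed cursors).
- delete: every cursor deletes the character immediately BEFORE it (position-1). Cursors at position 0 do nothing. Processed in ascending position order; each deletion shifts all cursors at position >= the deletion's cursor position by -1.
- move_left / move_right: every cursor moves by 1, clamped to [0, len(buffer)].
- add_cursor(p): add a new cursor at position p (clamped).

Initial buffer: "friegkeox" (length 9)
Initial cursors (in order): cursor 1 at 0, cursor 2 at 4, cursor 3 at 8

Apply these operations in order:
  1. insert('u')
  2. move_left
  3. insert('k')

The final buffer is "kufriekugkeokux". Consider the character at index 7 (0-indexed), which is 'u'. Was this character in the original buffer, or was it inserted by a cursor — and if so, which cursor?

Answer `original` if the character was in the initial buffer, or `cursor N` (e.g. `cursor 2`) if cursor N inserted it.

Answer: cursor 2

Derivation:
After op 1 (insert('u')): buffer="ufrieugkeoux" (len 12), cursors c1@1 c2@6 c3@11, authorship 1....2....3.
After op 2 (move_left): buffer="ufrieugkeoux" (len 12), cursors c1@0 c2@5 c3@10, authorship 1....2....3.
After op 3 (insert('k')): buffer="kufriekugkeokux" (len 15), cursors c1@1 c2@7 c3@13, authorship 11....22....33.
Authorship (.=original, N=cursor N): 1 1 . . . . 2 2 . . . . 3 3 .
Index 7: author = 2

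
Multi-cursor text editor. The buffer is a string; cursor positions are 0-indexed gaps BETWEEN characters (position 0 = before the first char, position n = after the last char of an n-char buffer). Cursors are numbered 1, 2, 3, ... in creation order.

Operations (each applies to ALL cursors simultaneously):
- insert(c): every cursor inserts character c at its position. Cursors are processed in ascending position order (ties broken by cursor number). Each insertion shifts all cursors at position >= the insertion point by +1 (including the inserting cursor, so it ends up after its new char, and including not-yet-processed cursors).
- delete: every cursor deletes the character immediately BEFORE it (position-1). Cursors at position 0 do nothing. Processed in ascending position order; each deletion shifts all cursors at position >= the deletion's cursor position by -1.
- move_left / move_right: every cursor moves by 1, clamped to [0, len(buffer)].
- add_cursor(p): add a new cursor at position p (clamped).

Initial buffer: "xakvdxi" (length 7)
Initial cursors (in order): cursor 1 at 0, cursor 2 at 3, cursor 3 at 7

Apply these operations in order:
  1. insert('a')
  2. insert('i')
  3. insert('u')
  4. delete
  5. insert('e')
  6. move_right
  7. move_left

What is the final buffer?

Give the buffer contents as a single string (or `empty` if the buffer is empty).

Answer: aiexakaievdxiaie

Derivation:
After op 1 (insert('a')): buffer="axakavdxia" (len 10), cursors c1@1 c2@5 c3@10, authorship 1...2....3
After op 2 (insert('i')): buffer="aixakaivdxiai" (len 13), cursors c1@2 c2@7 c3@13, authorship 11...22....33
After op 3 (insert('u')): buffer="aiuxakaiuvdxiaiu" (len 16), cursors c1@3 c2@9 c3@16, authorship 111...222....333
After op 4 (delete): buffer="aixakaivdxiai" (len 13), cursors c1@2 c2@7 c3@13, authorship 11...22....33
After op 5 (insert('e')): buffer="aiexakaievdxiaie" (len 16), cursors c1@3 c2@9 c3@16, authorship 111...222....333
After op 6 (move_right): buffer="aiexakaievdxiaie" (len 16), cursors c1@4 c2@10 c3@16, authorship 111...222....333
After op 7 (move_left): buffer="aiexakaievdxiaie" (len 16), cursors c1@3 c2@9 c3@15, authorship 111...222....333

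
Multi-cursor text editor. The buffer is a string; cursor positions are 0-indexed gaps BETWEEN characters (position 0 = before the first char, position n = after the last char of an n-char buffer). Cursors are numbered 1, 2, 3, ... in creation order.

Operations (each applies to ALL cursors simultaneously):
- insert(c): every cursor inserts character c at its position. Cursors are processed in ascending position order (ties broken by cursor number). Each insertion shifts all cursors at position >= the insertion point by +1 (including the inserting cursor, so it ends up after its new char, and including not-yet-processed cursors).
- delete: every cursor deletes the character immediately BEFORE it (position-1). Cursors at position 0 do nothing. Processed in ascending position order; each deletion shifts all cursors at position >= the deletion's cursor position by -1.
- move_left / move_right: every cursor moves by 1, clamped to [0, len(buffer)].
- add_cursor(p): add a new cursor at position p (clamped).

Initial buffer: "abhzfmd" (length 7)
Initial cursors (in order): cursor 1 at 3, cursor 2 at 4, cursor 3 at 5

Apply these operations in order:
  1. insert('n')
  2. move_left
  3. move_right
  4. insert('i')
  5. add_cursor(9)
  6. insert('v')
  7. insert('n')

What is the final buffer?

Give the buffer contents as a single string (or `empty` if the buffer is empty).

After op 1 (insert('n')): buffer="abhnznfnmd" (len 10), cursors c1@4 c2@6 c3@8, authorship ...1.2.3..
After op 2 (move_left): buffer="abhnznfnmd" (len 10), cursors c1@3 c2@5 c3@7, authorship ...1.2.3..
After op 3 (move_right): buffer="abhnznfnmd" (len 10), cursors c1@4 c2@6 c3@8, authorship ...1.2.3..
After op 4 (insert('i')): buffer="abhniznifnimd" (len 13), cursors c1@5 c2@8 c3@11, authorship ...11.22.33..
After op 5 (add_cursor(9)): buffer="abhniznifnimd" (len 13), cursors c1@5 c2@8 c4@9 c3@11, authorship ...11.22.33..
After op 6 (insert('v')): buffer="abhnivznivfvnivmd" (len 17), cursors c1@6 c2@10 c4@12 c3@15, authorship ...111.222.4333..
After op 7 (insert('n')): buffer="abhnivnznivnfvnnivnmd" (len 21), cursors c1@7 c2@12 c4@15 c3@19, authorship ...1111.2222.443333..

Answer: abhnivnznivnfvnnivnmd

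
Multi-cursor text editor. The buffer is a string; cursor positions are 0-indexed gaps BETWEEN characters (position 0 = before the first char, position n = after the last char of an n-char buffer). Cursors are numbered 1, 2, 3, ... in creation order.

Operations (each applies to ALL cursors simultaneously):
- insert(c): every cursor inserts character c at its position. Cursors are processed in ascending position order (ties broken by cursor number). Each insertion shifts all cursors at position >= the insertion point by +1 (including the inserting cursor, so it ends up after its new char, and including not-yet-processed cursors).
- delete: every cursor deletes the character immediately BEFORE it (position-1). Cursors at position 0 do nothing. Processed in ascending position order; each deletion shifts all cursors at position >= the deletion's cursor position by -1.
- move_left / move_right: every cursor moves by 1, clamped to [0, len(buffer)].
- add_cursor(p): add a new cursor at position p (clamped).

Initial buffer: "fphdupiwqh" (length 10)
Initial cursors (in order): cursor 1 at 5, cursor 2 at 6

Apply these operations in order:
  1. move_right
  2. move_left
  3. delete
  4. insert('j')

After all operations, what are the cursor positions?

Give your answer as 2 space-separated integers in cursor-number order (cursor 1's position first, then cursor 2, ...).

Answer: 6 6

Derivation:
After op 1 (move_right): buffer="fphdupiwqh" (len 10), cursors c1@6 c2@7, authorship ..........
After op 2 (move_left): buffer="fphdupiwqh" (len 10), cursors c1@5 c2@6, authorship ..........
After op 3 (delete): buffer="fphdiwqh" (len 8), cursors c1@4 c2@4, authorship ........
After op 4 (insert('j')): buffer="fphdjjiwqh" (len 10), cursors c1@6 c2@6, authorship ....12....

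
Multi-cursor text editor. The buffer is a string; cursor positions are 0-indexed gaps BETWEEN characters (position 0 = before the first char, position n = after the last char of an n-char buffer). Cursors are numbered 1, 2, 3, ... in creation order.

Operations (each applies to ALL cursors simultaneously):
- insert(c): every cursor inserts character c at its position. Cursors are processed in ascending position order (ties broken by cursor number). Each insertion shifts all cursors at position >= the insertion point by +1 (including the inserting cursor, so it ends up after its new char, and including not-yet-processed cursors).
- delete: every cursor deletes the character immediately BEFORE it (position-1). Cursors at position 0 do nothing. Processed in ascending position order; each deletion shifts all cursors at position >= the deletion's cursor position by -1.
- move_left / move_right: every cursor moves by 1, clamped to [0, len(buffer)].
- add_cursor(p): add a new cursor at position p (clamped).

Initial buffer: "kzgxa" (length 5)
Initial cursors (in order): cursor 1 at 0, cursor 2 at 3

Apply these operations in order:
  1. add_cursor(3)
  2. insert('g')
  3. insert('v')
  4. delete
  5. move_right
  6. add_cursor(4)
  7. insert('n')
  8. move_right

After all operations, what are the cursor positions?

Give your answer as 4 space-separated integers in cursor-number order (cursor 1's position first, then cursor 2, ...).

Answer: 4 12 12 7

Derivation:
After op 1 (add_cursor(3)): buffer="kzgxa" (len 5), cursors c1@0 c2@3 c3@3, authorship .....
After op 2 (insert('g')): buffer="gkzgggxa" (len 8), cursors c1@1 c2@6 c3@6, authorship 1...23..
After op 3 (insert('v')): buffer="gvkzgggvvxa" (len 11), cursors c1@2 c2@9 c3@9, authorship 11...2323..
After op 4 (delete): buffer="gkzgggxa" (len 8), cursors c1@1 c2@6 c3@6, authorship 1...23..
After op 5 (move_right): buffer="gkzgggxa" (len 8), cursors c1@2 c2@7 c3@7, authorship 1...23..
After op 6 (add_cursor(4)): buffer="gkzgggxa" (len 8), cursors c1@2 c4@4 c2@7 c3@7, authorship 1...23..
After op 7 (insert('n')): buffer="gknzgnggxnna" (len 12), cursors c1@3 c4@6 c2@11 c3@11, authorship 1.1..423.23.
After op 8 (move_right): buffer="gknzgnggxnna" (len 12), cursors c1@4 c4@7 c2@12 c3@12, authorship 1.1..423.23.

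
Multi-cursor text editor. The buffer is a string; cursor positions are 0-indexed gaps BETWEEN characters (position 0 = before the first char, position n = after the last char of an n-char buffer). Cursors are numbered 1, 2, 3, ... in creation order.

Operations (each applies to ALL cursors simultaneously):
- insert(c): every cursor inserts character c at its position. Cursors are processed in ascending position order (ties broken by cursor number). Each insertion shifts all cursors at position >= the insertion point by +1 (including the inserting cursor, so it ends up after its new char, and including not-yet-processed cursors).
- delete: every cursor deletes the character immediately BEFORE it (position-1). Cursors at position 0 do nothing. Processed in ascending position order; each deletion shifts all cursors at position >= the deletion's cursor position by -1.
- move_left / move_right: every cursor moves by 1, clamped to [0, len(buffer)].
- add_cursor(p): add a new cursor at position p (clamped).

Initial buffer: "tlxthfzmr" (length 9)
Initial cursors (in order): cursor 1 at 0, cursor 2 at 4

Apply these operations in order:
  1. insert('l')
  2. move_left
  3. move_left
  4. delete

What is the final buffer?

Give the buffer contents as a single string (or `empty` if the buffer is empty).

After op 1 (insert('l')): buffer="ltlxtlhfzmr" (len 11), cursors c1@1 c2@6, authorship 1....2.....
After op 2 (move_left): buffer="ltlxtlhfzmr" (len 11), cursors c1@0 c2@5, authorship 1....2.....
After op 3 (move_left): buffer="ltlxtlhfzmr" (len 11), cursors c1@0 c2@4, authorship 1....2.....
After op 4 (delete): buffer="ltltlhfzmr" (len 10), cursors c1@0 c2@3, authorship 1...2.....

Answer: ltltlhfzmr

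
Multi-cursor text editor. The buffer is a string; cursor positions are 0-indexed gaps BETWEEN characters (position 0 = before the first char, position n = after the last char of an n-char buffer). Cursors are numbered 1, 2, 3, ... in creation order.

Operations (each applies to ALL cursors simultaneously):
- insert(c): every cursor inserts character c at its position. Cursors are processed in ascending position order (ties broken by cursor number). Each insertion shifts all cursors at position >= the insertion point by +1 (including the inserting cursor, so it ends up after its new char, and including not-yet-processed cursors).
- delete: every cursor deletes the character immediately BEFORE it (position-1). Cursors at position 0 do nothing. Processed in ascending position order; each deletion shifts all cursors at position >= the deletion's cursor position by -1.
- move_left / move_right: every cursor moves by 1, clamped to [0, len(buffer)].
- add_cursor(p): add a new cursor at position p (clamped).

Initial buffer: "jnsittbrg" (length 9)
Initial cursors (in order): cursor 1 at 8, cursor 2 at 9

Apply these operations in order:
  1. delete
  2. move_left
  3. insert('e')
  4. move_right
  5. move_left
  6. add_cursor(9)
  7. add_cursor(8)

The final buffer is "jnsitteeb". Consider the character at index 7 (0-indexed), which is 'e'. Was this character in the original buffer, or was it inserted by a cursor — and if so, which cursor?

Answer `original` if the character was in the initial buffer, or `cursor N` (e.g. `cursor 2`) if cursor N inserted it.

Answer: cursor 2

Derivation:
After op 1 (delete): buffer="jnsittb" (len 7), cursors c1@7 c2@7, authorship .......
After op 2 (move_left): buffer="jnsittb" (len 7), cursors c1@6 c2@6, authorship .......
After op 3 (insert('e')): buffer="jnsitteeb" (len 9), cursors c1@8 c2@8, authorship ......12.
After op 4 (move_right): buffer="jnsitteeb" (len 9), cursors c1@9 c2@9, authorship ......12.
After op 5 (move_left): buffer="jnsitteeb" (len 9), cursors c1@8 c2@8, authorship ......12.
After op 6 (add_cursor(9)): buffer="jnsitteeb" (len 9), cursors c1@8 c2@8 c3@9, authorship ......12.
After op 7 (add_cursor(8)): buffer="jnsitteeb" (len 9), cursors c1@8 c2@8 c4@8 c3@9, authorship ......12.
Authorship (.=original, N=cursor N): . . . . . . 1 2 .
Index 7: author = 2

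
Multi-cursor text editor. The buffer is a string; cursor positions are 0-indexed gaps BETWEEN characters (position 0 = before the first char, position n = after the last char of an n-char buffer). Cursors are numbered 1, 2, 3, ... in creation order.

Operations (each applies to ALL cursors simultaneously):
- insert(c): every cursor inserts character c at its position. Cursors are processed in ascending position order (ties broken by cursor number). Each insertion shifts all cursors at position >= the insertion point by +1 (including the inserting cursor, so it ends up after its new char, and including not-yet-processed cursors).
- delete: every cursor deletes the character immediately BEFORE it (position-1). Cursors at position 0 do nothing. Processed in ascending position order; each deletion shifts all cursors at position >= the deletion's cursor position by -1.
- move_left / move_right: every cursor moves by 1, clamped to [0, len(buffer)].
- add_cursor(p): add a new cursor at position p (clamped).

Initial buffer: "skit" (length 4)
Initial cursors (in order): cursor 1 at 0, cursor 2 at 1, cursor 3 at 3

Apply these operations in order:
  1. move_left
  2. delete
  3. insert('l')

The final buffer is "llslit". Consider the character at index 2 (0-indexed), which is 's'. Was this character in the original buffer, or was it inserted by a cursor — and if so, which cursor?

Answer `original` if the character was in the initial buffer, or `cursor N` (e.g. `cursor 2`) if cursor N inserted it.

Answer: original

Derivation:
After op 1 (move_left): buffer="skit" (len 4), cursors c1@0 c2@0 c3@2, authorship ....
After op 2 (delete): buffer="sit" (len 3), cursors c1@0 c2@0 c3@1, authorship ...
After op 3 (insert('l')): buffer="llslit" (len 6), cursors c1@2 c2@2 c3@4, authorship 12.3..
Authorship (.=original, N=cursor N): 1 2 . 3 . .
Index 2: author = original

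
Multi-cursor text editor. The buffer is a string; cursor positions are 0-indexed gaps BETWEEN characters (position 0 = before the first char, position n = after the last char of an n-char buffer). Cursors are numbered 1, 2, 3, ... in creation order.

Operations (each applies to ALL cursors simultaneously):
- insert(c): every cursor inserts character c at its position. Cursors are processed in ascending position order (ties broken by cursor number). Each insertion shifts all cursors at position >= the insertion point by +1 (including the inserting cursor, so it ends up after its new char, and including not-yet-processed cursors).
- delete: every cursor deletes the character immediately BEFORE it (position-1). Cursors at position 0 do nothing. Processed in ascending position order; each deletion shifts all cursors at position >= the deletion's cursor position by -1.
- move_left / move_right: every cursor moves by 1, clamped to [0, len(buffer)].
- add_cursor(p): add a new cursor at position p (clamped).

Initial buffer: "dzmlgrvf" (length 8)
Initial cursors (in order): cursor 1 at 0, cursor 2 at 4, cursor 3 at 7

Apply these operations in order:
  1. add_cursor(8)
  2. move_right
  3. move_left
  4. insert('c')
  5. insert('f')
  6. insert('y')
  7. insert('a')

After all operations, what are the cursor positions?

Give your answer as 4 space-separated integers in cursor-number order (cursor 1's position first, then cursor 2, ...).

After op 1 (add_cursor(8)): buffer="dzmlgrvf" (len 8), cursors c1@0 c2@4 c3@7 c4@8, authorship ........
After op 2 (move_right): buffer="dzmlgrvf" (len 8), cursors c1@1 c2@5 c3@8 c4@8, authorship ........
After op 3 (move_left): buffer="dzmlgrvf" (len 8), cursors c1@0 c2@4 c3@7 c4@7, authorship ........
After op 4 (insert('c')): buffer="cdzmlcgrvccf" (len 12), cursors c1@1 c2@6 c3@11 c4@11, authorship 1....2...34.
After op 5 (insert('f')): buffer="cfdzmlcfgrvccfff" (len 16), cursors c1@2 c2@8 c3@15 c4@15, authorship 11....22...3434.
After op 6 (insert('y')): buffer="cfydzmlcfygrvccffyyf" (len 20), cursors c1@3 c2@10 c3@19 c4@19, authorship 111....222...343434.
After op 7 (insert('a')): buffer="cfyadzmlcfyagrvccffyyaaf" (len 24), cursors c1@4 c2@12 c3@23 c4@23, authorship 1111....2222...34343434.

Answer: 4 12 23 23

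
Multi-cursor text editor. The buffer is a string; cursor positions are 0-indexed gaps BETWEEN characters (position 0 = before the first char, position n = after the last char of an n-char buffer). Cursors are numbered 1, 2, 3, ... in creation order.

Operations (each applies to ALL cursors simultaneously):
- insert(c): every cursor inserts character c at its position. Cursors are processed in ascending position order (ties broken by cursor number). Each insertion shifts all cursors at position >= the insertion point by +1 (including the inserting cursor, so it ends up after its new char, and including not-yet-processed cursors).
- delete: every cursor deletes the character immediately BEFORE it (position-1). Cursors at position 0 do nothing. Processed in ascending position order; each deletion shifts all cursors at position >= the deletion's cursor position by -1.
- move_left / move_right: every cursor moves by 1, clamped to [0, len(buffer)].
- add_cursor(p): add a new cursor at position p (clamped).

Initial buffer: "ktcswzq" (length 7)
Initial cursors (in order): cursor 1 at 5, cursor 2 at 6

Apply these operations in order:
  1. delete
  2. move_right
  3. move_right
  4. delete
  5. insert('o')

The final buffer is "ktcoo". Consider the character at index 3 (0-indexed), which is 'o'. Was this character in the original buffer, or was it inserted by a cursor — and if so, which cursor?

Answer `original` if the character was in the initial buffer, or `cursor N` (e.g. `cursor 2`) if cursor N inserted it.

After op 1 (delete): buffer="ktcsq" (len 5), cursors c1@4 c2@4, authorship .....
After op 2 (move_right): buffer="ktcsq" (len 5), cursors c1@5 c2@5, authorship .....
After op 3 (move_right): buffer="ktcsq" (len 5), cursors c1@5 c2@5, authorship .....
After op 4 (delete): buffer="ktc" (len 3), cursors c1@3 c2@3, authorship ...
After op 5 (insert('o')): buffer="ktcoo" (len 5), cursors c1@5 c2@5, authorship ...12
Authorship (.=original, N=cursor N): . . . 1 2
Index 3: author = 1

Answer: cursor 1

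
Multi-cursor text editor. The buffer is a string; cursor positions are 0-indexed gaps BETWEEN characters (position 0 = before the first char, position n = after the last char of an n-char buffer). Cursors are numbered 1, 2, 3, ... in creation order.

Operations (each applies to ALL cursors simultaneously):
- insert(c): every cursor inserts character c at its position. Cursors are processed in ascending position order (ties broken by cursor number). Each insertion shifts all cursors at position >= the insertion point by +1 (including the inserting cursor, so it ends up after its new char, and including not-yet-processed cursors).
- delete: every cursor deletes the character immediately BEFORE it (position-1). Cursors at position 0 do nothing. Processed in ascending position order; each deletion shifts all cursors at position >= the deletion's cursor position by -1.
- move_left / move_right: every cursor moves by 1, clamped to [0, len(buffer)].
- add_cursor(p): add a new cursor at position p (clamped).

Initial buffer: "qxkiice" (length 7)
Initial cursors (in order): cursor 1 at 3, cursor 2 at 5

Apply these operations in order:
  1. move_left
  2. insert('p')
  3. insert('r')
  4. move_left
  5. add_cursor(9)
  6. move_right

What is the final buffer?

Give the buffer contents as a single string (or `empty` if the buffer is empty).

After op 1 (move_left): buffer="qxkiice" (len 7), cursors c1@2 c2@4, authorship .......
After op 2 (insert('p')): buffer="qxpkipice" (len 9), cursors c1@3 c2@6, authorship ..1..2...
After op 3 (insert('r')): buffer="qxprkiprice" (len 11), cursors c1@4 c2@8, authorship ..11..22...
After op 4 (move_left): buffer="qxprkiprice" (len 11), cursors c1@3 c2@7, authorship ..11..22...
After op 5 (add_cursor(9)): buffer="qxprkiprice" (len 11), cursors c1@3 c2@7 c3@9, authorship ..11..22...
After op 6 (move_right): buffer="qxprkiprice" (len 11), cursors c1@4 c2@8 c3@10, authorship ..11..22...

Answer: qxprkiprice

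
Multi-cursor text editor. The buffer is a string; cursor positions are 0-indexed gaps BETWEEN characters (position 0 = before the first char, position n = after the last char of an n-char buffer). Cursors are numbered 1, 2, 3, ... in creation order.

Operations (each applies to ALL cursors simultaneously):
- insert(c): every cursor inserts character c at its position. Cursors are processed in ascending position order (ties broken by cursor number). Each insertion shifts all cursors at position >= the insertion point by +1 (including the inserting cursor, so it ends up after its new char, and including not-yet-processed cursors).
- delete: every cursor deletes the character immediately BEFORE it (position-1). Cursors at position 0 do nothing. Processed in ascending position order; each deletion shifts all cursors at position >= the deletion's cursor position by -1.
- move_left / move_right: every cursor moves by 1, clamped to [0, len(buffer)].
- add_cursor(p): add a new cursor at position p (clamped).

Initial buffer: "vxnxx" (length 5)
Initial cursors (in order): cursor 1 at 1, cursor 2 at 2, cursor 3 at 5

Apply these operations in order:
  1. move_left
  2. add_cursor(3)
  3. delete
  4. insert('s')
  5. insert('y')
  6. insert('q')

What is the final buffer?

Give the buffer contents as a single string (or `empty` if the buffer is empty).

Answer: ssyyqqxssyyqqx

Derivation:
After op 1 (move_left): buffer="vxnxx" (len 5), cursors c1@0 c2@1 c3@4, authorship .....
After op 2 (add_cursor(3)): buffer="vxnxx" (len 5), cursors c1@0 c2@1 c4@3 c3@4, authorship .....
After op 3 (delete): buffer="xx" (len 2), cursors c1@0 c2@0 c3@1 c4@1, authorship ..
After op 4 (insert('s')): buffer="ssxssx" (len 6), cursors c1@2 c2@2 c3@5 c4@5, authorship 12.34.
After op 5 (insert('y')): buffer="ssyyxssyyx" (len 10), cursors c1@4 c2@4 c3@9 c4@9, authorship 1212.3434.
After op 6 (insert('q')): buffer="ssyyqqxssyyqqx" (len 14), cursors c1@6 c2@6 c3@13 c4@13, authorship 121212.343434.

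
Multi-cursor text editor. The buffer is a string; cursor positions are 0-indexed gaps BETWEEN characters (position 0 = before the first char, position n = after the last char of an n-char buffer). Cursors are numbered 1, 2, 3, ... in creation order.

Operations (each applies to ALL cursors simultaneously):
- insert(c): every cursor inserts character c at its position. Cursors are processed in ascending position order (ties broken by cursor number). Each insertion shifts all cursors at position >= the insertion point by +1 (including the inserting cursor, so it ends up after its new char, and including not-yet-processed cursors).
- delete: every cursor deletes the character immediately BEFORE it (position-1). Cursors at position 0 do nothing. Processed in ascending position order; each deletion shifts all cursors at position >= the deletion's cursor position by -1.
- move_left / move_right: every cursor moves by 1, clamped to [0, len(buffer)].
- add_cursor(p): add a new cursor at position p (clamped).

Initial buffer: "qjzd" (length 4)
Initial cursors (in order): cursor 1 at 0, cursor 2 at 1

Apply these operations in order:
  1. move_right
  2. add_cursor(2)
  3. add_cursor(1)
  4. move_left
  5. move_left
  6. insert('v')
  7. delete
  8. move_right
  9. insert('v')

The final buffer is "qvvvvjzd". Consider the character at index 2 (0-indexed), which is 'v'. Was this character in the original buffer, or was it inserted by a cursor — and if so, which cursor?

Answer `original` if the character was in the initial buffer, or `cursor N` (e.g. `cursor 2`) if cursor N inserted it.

After op 1 (move_right): buffer="qjzd" (len 4), cursors c1@1 c2@2, authorship ....
After op 2 (add_cursor(2)): buffer="qjzd" (len 4), cursors c1@1 c2@2 c3@2, authorship ....
After op 3 (add_cursor(1)): buffer="qjzd" (len 4), cursors c1@1 c4@1 c2@2 c3@2, authorship ....
After op 4 (move_left): buffer="qjzd" (len 4), cursors c1@0 c4@0 c2@1 c3@1, authorship ....
After op 5 (move_left): buffer="qjzd" (len 4), cursors c1@0 c2@0 c3@0 c4@0, authorship ....
After op 6 (insert('v')): buffer="vvvvqjzd" (len 8), cursors c1@4 c2@4 c3@4 c4@4, authorship 1234....
After op 7 (delete): buffer="qjzd" (len 4), cursors c1@0 c2@0 c3@0 c4@0, authorship ....
After op 8 (move_right): buffer="qjzd" (len 4), cursors c1@1 c2@1 c3@1 c4@1, authorship ....
After op 9 (insert('v')): buffer="qvvvvjzd" (len 8), cursors c1@5 c2@5 c3@5 c4@5, authorship .1234...
Authorship (.=original, N=cursor N): . 1 2 3 4 . . .
Index 2: author = 2

Answer: cursor 2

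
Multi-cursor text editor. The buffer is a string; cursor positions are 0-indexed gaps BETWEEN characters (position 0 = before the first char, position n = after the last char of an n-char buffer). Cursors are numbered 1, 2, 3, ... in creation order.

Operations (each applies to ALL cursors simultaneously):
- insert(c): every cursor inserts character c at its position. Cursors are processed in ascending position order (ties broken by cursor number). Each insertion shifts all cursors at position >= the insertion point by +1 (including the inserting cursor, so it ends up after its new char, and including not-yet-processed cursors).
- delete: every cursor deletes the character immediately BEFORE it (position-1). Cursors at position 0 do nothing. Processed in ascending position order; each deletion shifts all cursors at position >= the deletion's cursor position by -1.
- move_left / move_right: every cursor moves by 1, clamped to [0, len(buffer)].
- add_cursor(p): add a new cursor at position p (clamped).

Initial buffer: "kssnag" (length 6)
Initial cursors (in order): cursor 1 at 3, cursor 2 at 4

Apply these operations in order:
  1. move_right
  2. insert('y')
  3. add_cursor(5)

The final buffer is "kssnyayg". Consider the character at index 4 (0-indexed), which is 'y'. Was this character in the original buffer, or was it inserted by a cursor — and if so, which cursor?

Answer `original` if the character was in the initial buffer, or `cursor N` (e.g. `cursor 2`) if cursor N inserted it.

After op 1 (move_right): buffer="kssnag" (len 6), cursors c1@4 c2@5, authorship ......
After op 2 (insert('y')): buffer="kssnyayg" (len 8), cursors c1@5 c2@7, authorship ....1.2.
After op 3 (add_cursor(5)): buffer="kssnyayg" (len 8), cursors c1@5 c3@5 c2@7, authorship ....1.2.
Authorship (.=original, N=cursor N): . . . . 1 . 2 .
Index 4: author = 1

Answer: cursor 1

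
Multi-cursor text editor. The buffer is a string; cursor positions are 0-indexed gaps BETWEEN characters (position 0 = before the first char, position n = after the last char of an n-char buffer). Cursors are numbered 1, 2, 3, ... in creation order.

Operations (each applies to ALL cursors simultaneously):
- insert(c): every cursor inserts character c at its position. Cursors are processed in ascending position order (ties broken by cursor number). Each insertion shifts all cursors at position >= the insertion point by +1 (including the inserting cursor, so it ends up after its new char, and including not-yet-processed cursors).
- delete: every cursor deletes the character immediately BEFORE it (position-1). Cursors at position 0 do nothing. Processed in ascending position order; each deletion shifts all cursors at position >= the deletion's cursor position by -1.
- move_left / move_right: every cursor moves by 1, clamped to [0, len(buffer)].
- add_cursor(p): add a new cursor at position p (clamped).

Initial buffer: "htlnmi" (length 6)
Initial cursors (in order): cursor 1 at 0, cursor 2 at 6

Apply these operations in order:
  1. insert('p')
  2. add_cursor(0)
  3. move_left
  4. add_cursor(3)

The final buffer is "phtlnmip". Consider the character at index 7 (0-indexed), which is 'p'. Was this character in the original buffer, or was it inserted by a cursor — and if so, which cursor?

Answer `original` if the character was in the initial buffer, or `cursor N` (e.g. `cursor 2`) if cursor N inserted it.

After op 1 (insert('p')): buffer="phtlnmip" (len 8), cursors c1@1 c2@8, authorship 1......2
After op 2 (add_cursor(0)): buffer="phtlnmip" (len 8), cursors c3@0 c1@1 c2@8, authorship 1......2
After op 3 (move_left): buffer="phtlnmip" (len 8), cursors c1@0 c3@0 c2@7, authorship 1......2
After op 4 (add_cursor(3)): buffer="phtlnmip" (len 8), cursors c1@0 c3@0 c4@3 c2@7, authorship 1......2
Authorship (.=original, N=cursor N): 1 . . . . . . 2
Index 7: author = 2

Answer: cursor 2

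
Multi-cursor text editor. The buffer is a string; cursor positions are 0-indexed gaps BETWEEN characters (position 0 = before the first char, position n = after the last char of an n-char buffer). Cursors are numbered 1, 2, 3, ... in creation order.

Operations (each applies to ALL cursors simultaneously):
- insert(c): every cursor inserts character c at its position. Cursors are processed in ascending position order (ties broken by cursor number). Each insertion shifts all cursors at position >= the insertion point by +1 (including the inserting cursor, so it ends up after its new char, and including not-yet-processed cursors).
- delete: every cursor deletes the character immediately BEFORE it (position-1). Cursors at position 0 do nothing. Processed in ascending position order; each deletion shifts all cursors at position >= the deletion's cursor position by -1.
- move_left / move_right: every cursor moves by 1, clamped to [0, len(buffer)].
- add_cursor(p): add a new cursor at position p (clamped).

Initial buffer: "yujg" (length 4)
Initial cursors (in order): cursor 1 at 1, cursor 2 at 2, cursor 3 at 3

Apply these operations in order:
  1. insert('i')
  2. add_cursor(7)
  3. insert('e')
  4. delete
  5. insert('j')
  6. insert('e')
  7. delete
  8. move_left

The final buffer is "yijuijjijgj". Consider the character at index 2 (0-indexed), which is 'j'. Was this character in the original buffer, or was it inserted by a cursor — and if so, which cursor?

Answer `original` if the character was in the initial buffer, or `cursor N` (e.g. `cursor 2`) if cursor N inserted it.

Answer: cursor 1

Derivation:
After op 1 (insert('i')): buffer="yiuijig" (len 7), cursors c1@2 c2@4 c3@6, authorship .1.2.3.
After op 2 (add_cursor(7)): buffer="yiuijig" (len 7), cursors c1@2 c2@4 c3@6 c4@7, authorship .1.2.3.
After op 3 (insert('e')): buffer="yieuiejiege" (len 11), cursors c1@3 c2@6 c3@9 c4@11, authorship .11.22.33.4
After op 4 (delete): buffer="yiuijig" (len 7), cursors c1@2 c2@4 c3@6 c4@7, authorship .1.2.3.
After op 5 (insert('j')): buffer="yijuijjijgj" (len 11), cursors c1@3 c2@6 c3@9 c4@11, authorship .11.22.33.4
After op 6 (insert('e')): buffer="yijeuijejijegje" (len 15), cursors c1@4 c2@8 c3@12 c4@15, authorship .111.222.333.44
After op 7 (delete): buffer="yijuijjijgj" (len 11), cursors c1@3 c2@6 c3@9 c4@11, authorship .11.22.33.4
After op 8 (move_left): buffer="yijuijjijgj" (len 11), cursors c1@2 c2@5 c3@8 c4@10, authorship .11.22.33.4
Authorship (.=original, N=cursor N): . 1 1 . 2 2 . 3 3 . 4
Index 2: author = 1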